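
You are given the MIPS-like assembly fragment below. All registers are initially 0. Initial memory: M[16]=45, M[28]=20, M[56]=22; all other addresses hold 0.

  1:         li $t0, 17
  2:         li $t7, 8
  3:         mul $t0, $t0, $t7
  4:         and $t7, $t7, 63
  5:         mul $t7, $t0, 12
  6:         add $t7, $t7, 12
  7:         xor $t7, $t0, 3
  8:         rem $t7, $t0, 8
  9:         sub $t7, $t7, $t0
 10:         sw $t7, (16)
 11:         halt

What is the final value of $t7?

li $t0, 17 → $t0=17
li $t7, 8 → $t7=8
mul $t0, $t0, $t7 → $t0=17*8=136
and $t7, $t7, 63 → $t7=8&63=8
mul $t7, $t0, 12 → $t7=136*12=1632
add $t7, $t7, 12 → $t7=1632+12=1644
xor $t7, $t0, 3 → $t7=136^3=139
rem $t7, $t0, 8 → $t7=136%8=0
sub $t7, $t7, $t0 → $t7=0-136=-136
sw $t7, (16) → M[16]=-136
halt.

-136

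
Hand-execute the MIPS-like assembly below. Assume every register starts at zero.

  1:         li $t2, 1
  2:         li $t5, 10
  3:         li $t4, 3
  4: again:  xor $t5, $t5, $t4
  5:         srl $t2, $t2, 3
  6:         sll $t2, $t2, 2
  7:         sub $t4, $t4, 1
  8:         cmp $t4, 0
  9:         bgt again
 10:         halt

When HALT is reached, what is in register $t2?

0

after li $t2, 1: $t2=1
after li $t5, 10: $t5=10
after li $t4, 3: $t4=3
after xor $t5, $t5, $t4: $t5=10^3=9
after srl $t2, $t2, 3: $t2=1>>3=0
after sll $t2, $t2, 2: $t2=0<<2=0
after sub $t4, $t4, 1: $t4=3-1=2
cmp $t4, 0  (cmp 2,0)
bgt again: taken
after xor $t5, $t5, $t4: $t5=9^2=11
after srl $t2, $t2, 3: $t2=0>>3=0
after sll $t2, $t2, 2: $t2=0<<2=0
after sub $t4, $t4, 1: $t4=2-1=1
cmp $t4, 0  (cmp 1,0)
bgt again: taken
after xor $t5, $t5, $t4: $t5=11^1=10
after srl $t2, $t2, 3: $t2=0>>3=0
after sll $t2, $t2, 2: $t2=0<<2=0
after sub $t4, $t4, 1: $t4=1-1=0
cmp $t4, 0  (cmp 0,0)
bgt again: not taken
halt.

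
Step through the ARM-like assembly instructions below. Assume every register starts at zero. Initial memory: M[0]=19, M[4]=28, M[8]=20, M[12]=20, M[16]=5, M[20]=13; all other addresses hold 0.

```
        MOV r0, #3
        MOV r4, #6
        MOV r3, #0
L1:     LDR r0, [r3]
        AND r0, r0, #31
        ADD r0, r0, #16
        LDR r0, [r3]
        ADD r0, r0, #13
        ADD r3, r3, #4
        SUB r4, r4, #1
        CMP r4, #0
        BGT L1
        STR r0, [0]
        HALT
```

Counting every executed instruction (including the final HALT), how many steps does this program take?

59

r0=3
r4=6
r3=0
r0=M[0]=19
r0=19&31=19
r0=19+16=35
r0=M[0]=19
r0=19+13=32
r3=0+4=4
r4=6-1=5
CMP r4, #0  (cmp 5,0)
BGT L1: taken
r0=M[4]=28
r0=28&31=28
r0=28+16=44
r0=M[4]=28
r0=28+13=41
r3=4+4=8
r4=5-1=4
CMP r4, #0  (cmp 4,0)
BGT L1: taken
r0=M[8]=20
r0=20&31=20
r0=20+16=36
r0=M[8]=20
r0=20+13=33
r3=8+4=12
r4=4-1=3
CMP r4, #0  (cmp 3,0)
BGT L1: taken
r0=M[12]=20
r0=20&31=20
r0=20+16=36
r0=M[12]=20
r0=20+13=33
r3=12+4=16
r4=3-1=2
CMP r4, #0  (cmp 2,0)
BGT L1: taken
r0=M[16]=5
r0=5&31=5
r0=5+16=21
r0=M[16]=5
r0=5+13=18
r3=16+4=20
r4=2-1=1
CMP r4, #0  (cmp 1,0)
BGT L1: taken
r0=M[20]=13
r0=13&31=13
r0=13+16=29
r0=M[20]=13
r0=13+13=26
r3=20+4=24
r4=1-1=0
CMP r4, #0  (cmp 0,0)
BGT L1: not taken
STR r0, [0] → M[0]=26
halt.
Total executed instructions: 59.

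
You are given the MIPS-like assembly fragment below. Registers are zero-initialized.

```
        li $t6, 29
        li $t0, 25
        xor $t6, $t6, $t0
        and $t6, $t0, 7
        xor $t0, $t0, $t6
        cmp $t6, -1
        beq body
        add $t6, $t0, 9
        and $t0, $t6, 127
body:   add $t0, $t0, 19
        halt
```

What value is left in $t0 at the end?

li $t6, 29 → $t6=29
li $t0, 25 → $t0=25
xor $t6, $t6, $t0 → $t6=29^25=4
and $t6, $t0, 7 → $t6=25&7=1
xor $t0, $t0, $t6 → $t0=25^1=24
cmp $t6, -1  (cmp 1,-1)
beq body: not taken
add $t6, $t0, 9 → $t6=24+9=33
and $t0, $t6, 127 → $t0=33&127=33
add $t0, $t0, 19 → $t0=33+19=52
halt.

52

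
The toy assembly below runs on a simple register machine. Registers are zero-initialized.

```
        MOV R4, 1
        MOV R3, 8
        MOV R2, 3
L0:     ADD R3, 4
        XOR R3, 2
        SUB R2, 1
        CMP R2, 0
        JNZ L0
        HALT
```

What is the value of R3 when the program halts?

after MOV R4, 1: R4=1
after MOV R3, 8: R3=8
after MOV R2, 3: R2=3
after ADD R3, 4: R3=8+4=12
after XOR R3, 2: R3=12^2=14
after SUB R2, 1: R2=3-1=2
CMP R2, 0  (cmp 2,0)
JNZ L0: taken
after ADD R3, 4: R3=14+4=18
after XOR R3, 2: R3=18^2=16
after SUB R2, 1: R2=2-1=1
CMP R2, 0  (cmp 1,0)
JNZ L0: taken
after ADD R3, 4: R3=16+4=20
after XOR R3, 2: R3=20^2=22
after SUB R2, 1: R2=1-1=0
CMP R2, 0  (cmp 0,0)
JNZ L0: not taken
halt.

22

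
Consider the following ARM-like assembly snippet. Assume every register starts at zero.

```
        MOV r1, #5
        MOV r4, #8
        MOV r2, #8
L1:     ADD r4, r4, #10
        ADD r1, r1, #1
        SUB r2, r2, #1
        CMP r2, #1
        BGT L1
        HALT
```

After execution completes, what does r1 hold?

MOV r1, #5 → r1=5
MOV r4, #8 → r4=8
MOV r2, #8 → r2=8
ADD r4, r4, #10 → r4=8+10=18
ADD r1, r1, #1 → r1=5+1=6
SUB r2, r2, #1 → r2=8-1=7
CMP r2, #1  (cmp 7,1)
BGT L1: taken
ADD r4, r4, #10 → r4=18+10=28
ADD r1, r1, #1 → r1=6+1=7
SUB r2, r2, #1 → r2=7-1=6
CMP r2, #1  (cmp 6,1)
BGT L1: taken
ADD r4, r4, #10 → r4=28+10=38
ADD r1, r1, #1 → r1=7+1=8
SUB r2, r2, #1 → r2=6-1=5
CMP r2, #1  (cmp 5,1)
BGT L1: taken
ADD r4, r4, #10 → r4=38+10=48
ADD r1, r1, #1 → r1=8+1=9
SUB r2, r2, #1 → r2=5-1=4
CMP r2, #1  (cmp 4,1)
BGT L1: taken
ADD r4, r4, #10 → r4=48+10=58
ADD r1, r1, #1 → r1=9+1=10
SUB r2, r2, #1 → r2=4-1=3
CMP r2, #1  (cmp 3,1)
BGT L1: taken
ADD r4, r4, #10 → r4=58+10=68
ADD r1, r1, #1 → r1=10+1=11
SUB r2, r2, #1 → r2=3-1=2
CMP r2, #1  (cmp 2,1)
BGT L1: taken
ADD r4, r4, #10 → r4=68+10=78
ADD r1, r1, #1 → r1=11+1=12
SUB r2, r2, #1 → r2=2-1=1
CMP r2, #1  (cmp 1,1)
BGT L1: not taken
halt.

12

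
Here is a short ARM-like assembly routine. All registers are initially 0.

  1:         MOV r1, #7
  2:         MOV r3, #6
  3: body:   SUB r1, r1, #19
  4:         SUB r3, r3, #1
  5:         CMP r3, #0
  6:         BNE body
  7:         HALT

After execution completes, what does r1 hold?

-107

after MOV r1, #7: r1=7
after MOV r3, #6: r3=6
after SUB r1, r1, #19: r1=7-19=-12
after SUB r3, r3, #1: r3=6-1=5
CMP r3, #0  (cmp 5,0)
BNE body: taken
after SUB r1, r1, #19: r1=(-12)-19=-31
after SUB r3, r3, #1: r3=5-1=4
CMP r3, #0  (cmp 4,0)
BNE body: taken
after SUB r1, r1, #19: r1=(-31)-19=-50
after SUB r3, r3, #1: r3=4-1=3
CMP r3, #0  (cmp 3,0)
BNE body: taken
after SUB r1, r1, #19: r1=(-50)-19=-69
after SUB r3, r3, #1: r3=3-1=2
CMP r3, #0  (cmp 2,0)
BNE body: taken
after SUB r1, r1, #19: r1=(-69)-19=-88
after SUB r3, r3, #1: r3=2-1=1
CMP r3, #0  (cmp 1,0)
BNE body: taken
after SUB r1, r1, #19: r1=(-88)-19=-107
after SUB r3, r3, #1: r3=1-1=0
CMP r3, #0  (cmp 0,0)
BNE body: not taken
halt.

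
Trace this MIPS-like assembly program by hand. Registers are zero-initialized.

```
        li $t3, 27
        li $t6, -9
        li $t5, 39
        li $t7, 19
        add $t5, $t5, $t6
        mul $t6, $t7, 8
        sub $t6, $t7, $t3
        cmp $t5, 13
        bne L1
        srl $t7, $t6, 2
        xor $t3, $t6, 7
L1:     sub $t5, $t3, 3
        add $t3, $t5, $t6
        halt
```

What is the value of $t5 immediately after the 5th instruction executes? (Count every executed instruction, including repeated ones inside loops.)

30

li $t3, 27 → $t3=27
li $t6, -9 → $t6=-9
li $t5, 39 → $t5=39
li $t7, 19 → $t7=19
add $t5, $t5, $t6 → $t5=39+(-9)=30
After step 5: $t5 = 30.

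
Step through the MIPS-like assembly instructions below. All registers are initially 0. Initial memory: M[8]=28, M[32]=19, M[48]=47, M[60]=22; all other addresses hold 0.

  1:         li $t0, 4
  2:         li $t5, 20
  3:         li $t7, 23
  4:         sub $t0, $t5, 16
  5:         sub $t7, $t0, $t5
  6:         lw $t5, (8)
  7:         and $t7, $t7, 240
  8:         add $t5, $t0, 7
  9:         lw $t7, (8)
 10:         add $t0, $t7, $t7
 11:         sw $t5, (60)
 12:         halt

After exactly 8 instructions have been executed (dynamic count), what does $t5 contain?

11

li $t0, 4 → $t0=4
li $t5, 20 → $t5=20
li $t7, 23 → $t7=23
sub $t0, $t5, 16 → $t0=20-16=4
sub $t7, $t0, $t5 → $t7=4-20=-16
lw $t5, (8) → $t5=M[8]=28
and $t7, $t7, 240 → $t7=(-16)&240=240
add $t5, $t0, 7 → $t5=4+7=11
After step 8: $t5 = 11.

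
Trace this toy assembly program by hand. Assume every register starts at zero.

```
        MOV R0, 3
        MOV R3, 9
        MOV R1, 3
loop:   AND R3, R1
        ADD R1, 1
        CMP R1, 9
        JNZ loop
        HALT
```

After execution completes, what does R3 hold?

R0=3
R3=9
R1=3
R3=9&3=1
R1=3+1=4
CMP R1, 9  (cmp 4,9)
JNZ loop: taken
R3=1&4=0
R1=4+1=5
CMP R1, 9  (cmp 5,9)
JNZ loop: taken
R3=0&5=0
R1=5+1=6
CMP R1, 9  (cmp 6,9)
JNZ loop: taken
R3=0&6=0
R1=6+1=7
CMP R1, 9  (cmp 7,9)
JNZ loop: taken
R3=0&7=0
R1=7+1=8
CMP R1, 9  (cmp 8,9)
JNZ loop: taken
R3=0&8=0
R1=8+1=9
CMP R1, 9  (cmp 9,9)
JNZ loop: not taken
halt.

0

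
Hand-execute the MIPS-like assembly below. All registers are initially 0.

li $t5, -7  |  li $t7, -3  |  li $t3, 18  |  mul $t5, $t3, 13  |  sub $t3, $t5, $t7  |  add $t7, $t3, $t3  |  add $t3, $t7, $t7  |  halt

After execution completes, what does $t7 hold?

after li $t5, -7: $t5=-7
after li $t7, -3: $t7=-3
after li $t3, 18: $t3=18
after mul $t5, $t3, 13: $t5=18*13=234
after sub $t3, $t5, $t7: $t3=234-(-3)=237
after add $t7, $t3, $t3: $t7=237+237=474
after add $t3, $t7, $t7: $t3=474+474=948
halt.

474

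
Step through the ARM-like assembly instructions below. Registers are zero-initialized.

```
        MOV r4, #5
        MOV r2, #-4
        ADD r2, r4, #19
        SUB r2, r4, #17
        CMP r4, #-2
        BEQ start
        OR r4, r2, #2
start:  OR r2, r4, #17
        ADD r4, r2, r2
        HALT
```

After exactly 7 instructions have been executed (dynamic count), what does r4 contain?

-10

after MOV r4, #5: r4=5
after MOV r2, #-4: r2=-4
after ADD r2, r4, #19: r2=5+19=24
after SUB r2, r4, #17: r2=5-17=-12
CMP r4, #-2  (cmp 5,-2)
BEQ start: not taken
after OR r4, r2, #2: r4=(-12)|2=-10
After step 7: r4 = -10.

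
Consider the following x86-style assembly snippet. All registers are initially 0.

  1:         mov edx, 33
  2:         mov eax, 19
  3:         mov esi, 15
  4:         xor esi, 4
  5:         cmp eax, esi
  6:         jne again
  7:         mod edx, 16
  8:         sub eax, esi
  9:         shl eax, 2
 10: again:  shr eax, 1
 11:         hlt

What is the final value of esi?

11

edx=33
eax=19
esi=15
esi=15^4=11
cmp eax, esi  (cmp 19,11)
jne again: taken
eax=19>>1=9
halt.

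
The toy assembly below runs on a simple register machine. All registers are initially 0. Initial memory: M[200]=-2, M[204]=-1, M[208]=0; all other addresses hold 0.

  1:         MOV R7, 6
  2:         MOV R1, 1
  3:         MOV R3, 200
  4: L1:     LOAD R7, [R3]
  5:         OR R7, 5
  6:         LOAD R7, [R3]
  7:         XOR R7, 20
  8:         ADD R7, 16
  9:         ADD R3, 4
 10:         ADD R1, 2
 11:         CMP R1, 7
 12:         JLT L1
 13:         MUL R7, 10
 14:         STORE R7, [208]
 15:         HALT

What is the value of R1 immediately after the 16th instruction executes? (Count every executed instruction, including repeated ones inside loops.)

3

R7=6
R1=1
R3=200
R7=M[200]=-2
R7=(-2)|5=-1
R7=M[200]=-2
R7=(-2)^20=-22
R7=(-22)+16=-6
R3=200+4=204
R1=1+2=3
CMP R1, 7  (cmp 3,7)
JLT L1: taken
R7=M[204]=-1
R7=(-1)|5=-1
R7=M[204]=-1
R7=(-1)^20=-21
After step 16: R1 = 3.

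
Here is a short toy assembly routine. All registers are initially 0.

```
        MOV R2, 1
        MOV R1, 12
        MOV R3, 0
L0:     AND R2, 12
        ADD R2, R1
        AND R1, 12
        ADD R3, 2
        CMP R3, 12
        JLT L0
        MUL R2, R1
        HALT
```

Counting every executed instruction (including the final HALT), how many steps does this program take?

41

after MOV R2, 1: R2=1
after MOV R1, 12: R1=12
after MOV R3, 0: R3=0
after AND R2, 12: R2=1&12=0
after ADD R2, R1: R2=0+12=12
after AND R1, 12: R1=12&12=12
after ADD R3, 2: R3=0+2=2
CMP R3, 12  (cmp 2,12)
JLT L0: taken
after AND R2, 12: R2=12&12=12
after ADD R2, R1: R2=12+12=24
after AND R1, 12: R1=12&12=12
after ADD R3, 2: R3=2+2=4
CMP R3, 12  (cmp 4,12)
JLT L0: taken
after AND R2, 12: R2=24&12=8
after ADD R2, R1: R2=8+12=20
after AND R1, 12: R1=12&12=12
after ADD R3, 2: R3=4+2=6
CMP R3, 12  (cmp 6,12)
JLT L0: taken
after AND R2, 12: R2=20&12=4
after ADD R2, R1: R2=4+12=16
after AND R1, 12: R1=12&12=12
after ADD R3, 2: R3=6+2=8
CMP R3, 12  (cmp 8,12)
JLT L0: taken
after AND R2, 12: R2=16&12=0
after ADD R2, R1: R2=0+12=12
after AND R1, 12: R1=12&12=12
after ADD R3, 2: R3=8+2=10
CMP R3, 12  (cmp 10,12)
JLT L0: taken
after AND R2, 12: R2=12&12=12
after ADD R2, R1: R2=12+12=24
after AND R1, 12: R1=12&12=12
after ADD R3, 2: R3=10+2=12
CMP R3, 12  (cmp 12,12)
JLT L0: not taken
after MUL R2, R1: R2=24*12=288
halt.
Total executed instructions: 41.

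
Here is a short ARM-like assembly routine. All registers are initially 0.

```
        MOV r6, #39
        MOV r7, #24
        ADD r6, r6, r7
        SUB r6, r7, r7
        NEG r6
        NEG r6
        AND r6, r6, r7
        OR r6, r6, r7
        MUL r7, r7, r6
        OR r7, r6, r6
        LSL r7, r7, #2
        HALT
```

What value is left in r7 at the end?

96

r6=39
r7=24
r6=39+24=63
r6=24-24=0
r6=-(0)=0
r6=-(0)=0
r6=0&24=0
r6=0|24=24
r7=24*24=576
r7=24|24=24
r7=24<<2=96
halt.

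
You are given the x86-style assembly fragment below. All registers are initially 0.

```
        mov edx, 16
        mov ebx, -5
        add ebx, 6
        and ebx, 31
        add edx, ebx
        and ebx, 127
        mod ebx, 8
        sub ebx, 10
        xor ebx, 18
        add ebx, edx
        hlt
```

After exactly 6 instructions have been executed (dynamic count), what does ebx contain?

mov edx, 16 → edx=16
mov ebx, -5 → ebx=-5
add ebx, 6 → ebx=(-5)+6=1
and ebx, 31 → ebx=1&31=1
add edx, ebx → edx=16+1=17
and ebx, 127 → ebx=1&127=1
After step 6: ebx = 1.

1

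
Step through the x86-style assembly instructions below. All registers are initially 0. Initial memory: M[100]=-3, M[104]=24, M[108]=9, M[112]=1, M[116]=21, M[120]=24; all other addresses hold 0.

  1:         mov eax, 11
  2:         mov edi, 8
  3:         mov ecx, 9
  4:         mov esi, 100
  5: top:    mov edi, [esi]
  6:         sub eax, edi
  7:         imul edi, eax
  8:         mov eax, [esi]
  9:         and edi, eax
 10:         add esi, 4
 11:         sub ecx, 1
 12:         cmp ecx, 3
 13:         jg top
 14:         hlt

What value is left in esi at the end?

mov eax, 11 → eax=11
mov edi, 8 → edi=8
mov ecx, 9 → ecx=9
mov esi, 100 → esi=100
mov edi, [esi] → edi=M[100]=-3
sub eax, edi → eax=11-(-3)=14
imul edi, eax → edi=(-3)*14=-42
mov eax, [esi] → eax=M[100]=-3
and edi, eax → edi=(-42)&(-3)=-44
add esi, 4 → esi=100+4=104
sub ecx, 1 → ecx=9-1=8
cmp ecx, 3  (cmp 8,3)
jg top: taken
mov edi, [esi] → edi=M[104]=24
sub eax, edi → eax=(-3)-24=-27
imul edi, eax → edi=24*(-27)=-648
mov eax, [esi] → eax=M[104]=24
and edi, eax → edi=(-648)&24=24
add esi, 4 → esi=104+4=108
sub ecx, 1 → ecx=8-1=7
cmp ecx, 3  (cmp 7,3)
jg top: taken
mov edi, [esi] → edi=M[108]=9
sub eax, edi → eax=24-9=15
imul edi, eax → edi=9*15=135
mov eax, [esi] → eax=M[108]=9
and edi, eax → edi=135&9=1
add esi, 4 → esi=108+4=112
sub ecx, 1 → ecx=7-1=6
cmp ecx, 3  (cmp 6,3)
jg top: taken
mov edi, [esi] → edi=M[112]=1
sub eax, edi → eax=9-1=8
imul edi, eax → edi=1*8=8
mov eax, [esi] → eax=M[112]=1
and edi, eax → edi=8&1=0
add esi, 4 → esi=112+4=116
sub ecx, 1 → ecx=6-1=5
cmp ecx, 3  (cmp 5,3)
jg top: taken
mov edi, [esi] → edi=M[116]=21
sub eax, edi → eax=1-21=-20
imul edi, eax → edi=21*(-20)=-420
mov eax, [esi] → eax=M[116]=21
and edi, eax → edi=(-420)&21=20
add esi, 4 → esi=116+4=120
sub ecx, 1 → ecx=5-1=4
cmp ecx, 3  (cmp 4,3)
jg top: taken
mov edi, [esi] → edi=M[120]=24
sub eax, edi → eax=21-24=-3
imul edi, eax → edi=24*(-3)=-72
mov eax, [esi] → eax=M[120]=24
and edi, eax → edi=(-72)&24=24
add esi, 4 → esi=120+4=124
sub ecx, 1 → ecx=4-1=3
cmp ecx, 3  (cmp 3,3)
jg top: not taken
halt.

124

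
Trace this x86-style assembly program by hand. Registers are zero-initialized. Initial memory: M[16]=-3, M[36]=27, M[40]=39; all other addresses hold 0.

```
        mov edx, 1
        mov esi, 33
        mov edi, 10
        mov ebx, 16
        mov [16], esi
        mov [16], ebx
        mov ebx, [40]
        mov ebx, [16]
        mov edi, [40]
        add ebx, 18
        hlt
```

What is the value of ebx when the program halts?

34

edx=1
esi=33
edi=10
ebx=16
mov [16], esi → M[16]=33
mov [16], ebx → M[16]=16
ebx=M[40]=39
ebx=M[16]=16
edi=M[40]=39
ebx=16+18=34
halt.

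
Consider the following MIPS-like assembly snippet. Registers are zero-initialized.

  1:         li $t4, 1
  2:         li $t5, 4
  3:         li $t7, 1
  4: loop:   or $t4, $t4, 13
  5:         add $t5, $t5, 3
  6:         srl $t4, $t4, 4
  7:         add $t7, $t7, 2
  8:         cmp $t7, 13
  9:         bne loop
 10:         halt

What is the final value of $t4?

$t4=1
$t5=4
$t7=1
$t4=1|13=13
$t5=4+3=7
$t4=13>>4=0
$t7=1+2=3
cmp $t7, 13  (cmp 3,13)
bne loop: taken
$t4=0|13=13
$t5=7+3=10
$t4=13>>4=0
$t7=3+2=5
cmp $t7, 13  (cmp 5,13)
bne loop: taken
$t4=0|13=13
$t5=10+3=13
$t4=13>>4=0
$t7=5+2=7
cmp $t7, 13  (cmp 7,13)
bne loop: taken
$t4=0|13=13
$t5=13+3=16
$t4=13>>4=0
$t7=7+2=9
cmp $t7, 13  (cmp 9,13)
bne loop: taken
$t4=0|13=13
$t5=16+3=19
$t4=13>>4=0
$t7=9+2=11
cmp $t7, 13  (cmp 11,13)
bne loop: taken
$t4=0|13=13
$t5=19+3=22
$t4=13>>4=0
$t7=11+2=13
cmp $t7, 13  (cmp 13,13)
bne loop: not taken
halt.

0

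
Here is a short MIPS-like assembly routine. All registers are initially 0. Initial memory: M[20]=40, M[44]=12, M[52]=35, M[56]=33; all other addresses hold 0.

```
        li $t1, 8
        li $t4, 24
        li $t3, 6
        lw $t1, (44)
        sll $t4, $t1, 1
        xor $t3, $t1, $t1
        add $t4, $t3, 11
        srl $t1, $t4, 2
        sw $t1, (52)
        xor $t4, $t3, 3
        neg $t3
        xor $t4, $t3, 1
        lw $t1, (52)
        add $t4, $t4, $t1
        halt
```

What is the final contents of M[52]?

$t1=8
$t4=24
$t3=6
$t1=M[44]=12
$t4=12<<1=24
$t3=12^12=0
$t4=0+11=11
$t1=11>>2=2
sw $t1, (52) → M[52]=2
$t4=0^3=3
$t3=-(0)=0
$t4=0^1=1
$t1=M[52]=2
$t4=1+2=3
halt.

2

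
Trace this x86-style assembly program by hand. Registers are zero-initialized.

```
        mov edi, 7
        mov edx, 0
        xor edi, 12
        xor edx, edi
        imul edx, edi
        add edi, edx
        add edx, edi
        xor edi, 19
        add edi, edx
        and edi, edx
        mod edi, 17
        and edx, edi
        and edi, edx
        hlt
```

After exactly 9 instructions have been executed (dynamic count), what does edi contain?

404

edi=7
edx=0
edi=7^12=11
edx=0^11=11
edx=11*11=121
edi=11+121=132
edx=121+132=253
edi=132^19=151
edi=151+253=404
After step 9: edi = 404.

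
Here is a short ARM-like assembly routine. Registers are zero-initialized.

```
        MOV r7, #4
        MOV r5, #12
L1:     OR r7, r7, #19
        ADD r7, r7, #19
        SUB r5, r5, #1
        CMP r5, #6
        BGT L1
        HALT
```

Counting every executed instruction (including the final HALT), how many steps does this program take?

33

MOV r7, #4 → r7=4
MOV r5, #12 → r5=12
OR r7, r7, #19 → r7=4|19=23
ADD r7, r7, #19 → r7=23+19=42
SUB r5, r5, #1 → r5=12-1=11
CMP r5, #6  (cmp 11,6)
BGT L1: taken
OR r7, r7, #19 → r7=42|19=59
ADD r7, r7, #19 → r7=59+19=78
SUB r5, r5, #1 → r5=11-1=10
CMP r5, #6  (cmp 10,6)
BGT L1: taken
OR r7, r7, #19 → r7=78|19=95
ADD r7, r7, #19 → r7=95+19=114
SUB r5, r5, #1 → r5=10-1=9
CMP r5, #6  (cmp 9,6)
BGT L1: taken
OR r7, r7, #19 → r7=114|19=115
ADD r7, r7, #19 → r7=115+19=134
SUB r5, r5, #1 → r5=9-1=8
CMP r5, #6  (cmp 8,6)
BGT L1: taken
OR r7, r7, #19 → r7=134|19=151
ADD r7, r7, #19 → r7=151+19=170
SUB r5, r5, #1 → r5=8-1=7
CMP r5, #6  (cmp 7,6)
BGT L1: taken
OR r7, r7, #19 → r7=170|19=187
ADD r7, r7, #19 → r7=187+19=206
SUB r5, r5, #1 → r5=7-1=6
CMP r5, #6  (cmp 6,6)
BGT L1: not taken
halt.
Total executed instructions: 33.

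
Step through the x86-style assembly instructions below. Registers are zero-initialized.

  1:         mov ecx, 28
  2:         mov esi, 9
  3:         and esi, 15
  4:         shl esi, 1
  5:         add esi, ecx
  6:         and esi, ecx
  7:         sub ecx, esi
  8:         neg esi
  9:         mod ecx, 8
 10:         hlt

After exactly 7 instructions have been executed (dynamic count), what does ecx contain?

after mov ecx, 28: ecx=28
after mov esi, 9: esi=9
after and esi, 15: esi=9&15=9
after shl esi, 1: esi=9<<1=18
after add esi, ecx: esi=18+28=46
after and esi, ecx: esi=46&28=12
after sub ecx, esi: ecx=28-12=16
After step 7: ecx = 16.

16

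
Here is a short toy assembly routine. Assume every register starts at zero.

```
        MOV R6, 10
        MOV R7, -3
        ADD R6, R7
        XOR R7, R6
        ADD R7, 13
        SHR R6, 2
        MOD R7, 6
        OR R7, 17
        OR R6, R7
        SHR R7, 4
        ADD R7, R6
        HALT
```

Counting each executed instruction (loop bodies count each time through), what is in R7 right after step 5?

after MOV R6, 10: R6=10
after MOV R7, -3: R7=-3
after ADD R6, R7: R6=10+(-3)=7
after XOR R7, R6: R7=(-3)^7=-6
after ADD R7, 13: R7=(-6)+13=7
After step 5: R7 = 7.

7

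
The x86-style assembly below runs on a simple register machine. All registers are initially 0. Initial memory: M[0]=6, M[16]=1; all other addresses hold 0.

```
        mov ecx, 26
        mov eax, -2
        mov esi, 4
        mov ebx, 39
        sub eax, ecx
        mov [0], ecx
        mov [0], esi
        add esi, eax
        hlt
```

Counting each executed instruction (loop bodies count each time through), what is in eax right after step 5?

-28

mov ecx, 26 → ecx=26
mov eax, -2 → eax=-2
mov esi, 4 → esi=4
mov ebx, 39 → ebx=39
sub eax, ecx → eax=(-2)-26=-28
After step 5: eax = -28.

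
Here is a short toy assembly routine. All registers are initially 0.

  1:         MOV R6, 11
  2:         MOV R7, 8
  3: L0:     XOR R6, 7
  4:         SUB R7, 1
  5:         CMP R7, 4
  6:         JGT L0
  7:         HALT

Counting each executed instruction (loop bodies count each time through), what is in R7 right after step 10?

after MOV R6, 11: R6=11
after MOV R7, 8: R7=8
after XOR R6, 7: R6=11^7=12
after SUB R7, 1: R7=8-1=7
CMP R7, 4  (cmp 7,4)
JGT L0: taken
after XOR R6, 7: R6=12^7=11
after SUB R7, 1: R7=7-1=6
CMP R7, 4  (cmp 6,4)
JGT L0: taken
After step 10: R7 = 6.

6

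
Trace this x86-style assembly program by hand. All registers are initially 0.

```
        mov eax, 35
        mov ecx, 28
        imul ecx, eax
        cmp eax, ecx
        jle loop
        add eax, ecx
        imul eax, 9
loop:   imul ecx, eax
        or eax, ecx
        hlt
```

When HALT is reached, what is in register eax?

34303

mov eax, 35 → eax=35
mov ecx, 28 → ecx=28
imul ecx, eax → ecx=28*35=980
cmp eax, ecx  (cmp 35,980)
jle loop: taken
imul ecx, eax → ecx=980*35=34300
or eax, ecx → eax=35|34300=34303
halt.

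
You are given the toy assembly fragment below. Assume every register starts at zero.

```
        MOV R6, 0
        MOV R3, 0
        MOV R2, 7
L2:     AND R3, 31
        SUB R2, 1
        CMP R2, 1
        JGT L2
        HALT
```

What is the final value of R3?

after MOV R6, 0: R6=0
after MOV R3, 0: R3=0
after MOV R2, 7: R2=7
after AND R3, 31: R3=0&31=0
after SUB R2, 1: R2=7-1=6
CMP R2, 1  (cmp 6,1)
JGT L2: taken
after AND R3, 31: R3=0&31=0
after SUB R2, 1: R2=6-1=5
CMP R2, 1  (cmp 5,1)
JGT L2: taken
after AND R3, 31: R3=0&31=0
after SUB R2, 1: R2=5-1=4
CMP R2, 1  (cmp 4,1)
JGT L2: taken
after AND R3, 31: R3=0&31=0
after SUB R2, 1: R2=4-1=3
CMP R2, 1  (cmp 3,1)
JGT L2: taken
after AND R3, 31: R3=0&31=0
after SUB R2, 1: R2=3-1=2
CMP R2, 1  (cmp 2,1)
JGT L2: taken
after AND R3, 31: R3=0&31=0
after SUB R2, 1: R2=2-1=1
CMP R2, 1  (cmp 1,1)
JGT L2: not taken
halt.

0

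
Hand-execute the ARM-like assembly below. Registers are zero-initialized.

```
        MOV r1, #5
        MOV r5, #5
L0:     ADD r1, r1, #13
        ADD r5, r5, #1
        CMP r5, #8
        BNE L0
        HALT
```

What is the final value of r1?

44

r1=5
r5=5
r1=5+13=18
r5=5+1=6
CMP r5, #8  (cmp 6,8)
BNE L0: taken
r1=18+13=31
r5=6+1=7
CMP r5, #8  (cmp 7,8)
BNE L0: taken
r1=31+13=44
r5=7+1=8
CMP r5, #8  (cmp 8,8)
BNE L0: not taken
halt.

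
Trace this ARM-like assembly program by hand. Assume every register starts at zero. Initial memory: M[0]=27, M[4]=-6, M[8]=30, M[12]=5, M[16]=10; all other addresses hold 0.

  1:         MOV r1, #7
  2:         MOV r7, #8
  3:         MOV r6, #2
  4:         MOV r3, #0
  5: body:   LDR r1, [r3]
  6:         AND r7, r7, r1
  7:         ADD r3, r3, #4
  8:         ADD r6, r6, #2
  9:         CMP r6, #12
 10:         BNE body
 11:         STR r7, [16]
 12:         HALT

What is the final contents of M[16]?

0

after MOV r1, #7: r1=7
after MOV r7, #8: r7=8
after MOV r6, #2: r6=2
after MOV r3, #0: r3=0
after LDR r1, [r3]: r1=M[0]=27
after AND r7, r7, r1: r7=8&27=8
after ADD r3, r3, #4: r3=0+4=4
after ADD r6, r6, #2: r6=2+2=4
CMP r6, #12  (cmp 4,12)
BNE body: taken
after LDR r1, [r3]: r1=M[4]=-6
after AND r7, r7, r1: r7=8&(-6)=8
after ADD r3, r3, #4: r3=4+4=8
after ADD r6, r6, #2: r6=4+2=6
CMP r6, #12  (cmp 6,12)
BNE body: taken
after LDR r1, [r3]: r1=M[8]=30
after AND r7, r7, r1: r7=8&30=8
after ADD r3, r3, #4: r3=8+4=12
after ADD r6, r6, #2: r6=6+2=8
CMP r6, #12  (cmp 8,12)
BNE body: taken
after LDR r1, [r3]: r1=M[12]=5
after AND r7, r7, r1: r7=8&5=0
after ADD r3, r3, #4: r3=12+4=16
after ADD r6, r6, #2: r6=8+2=10
CMP r6, #12  (cmp 10,12)
BNE body: taken
after LDR r1, [r3]: r1=M[16]=10
after AND r7, r7, r1: r7=0&10=0
after ADD r3, r3, #4: r3=16+4=20
after ADD r6, r6, #2: r6=10+2=12
CMP r6, #12  (cmp 12,12)
BNE body: not taken
STR r7, [16] → M[16]=0
halt.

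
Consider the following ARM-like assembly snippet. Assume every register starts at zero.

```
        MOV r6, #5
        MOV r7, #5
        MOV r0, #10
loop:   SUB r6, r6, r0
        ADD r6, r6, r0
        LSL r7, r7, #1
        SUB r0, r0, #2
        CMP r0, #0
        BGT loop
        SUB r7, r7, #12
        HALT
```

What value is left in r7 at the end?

148

MOV r6, #5 → r6=5
MOV r7, #5 → r7=5
MOV r0, #10 → r0=10
SUB r6, r6, r0 → r6=5-10=-5
ADD r6, r6, r0 → r6=(-5)+10=5
LSL r7, r7, #1 → r7=5<<1=10
SUB r0, r0, #2 → r0=10-2=8
CMP r0, #0  (cmp 8,0)
BGT loop: taken
SUB r6, r6, r0 → r6=5-8=-3
ADD r6, r6, r0 → r6=(-3)+8=5
LSL r7, r7, #1 → r7=10<<1=20
SUB r0, r0, #2 → r0=8-2=6
CMP r0, #0  (cmp 6,0)
BGT loop: taken
SUB r6, r6, r0 → r6=5-6=-1
ADD r6, r6, r0 → r6=(-1)+6=5
LSL r7, r7, #1 → r7=20<<1=40
SUB r0, r0, #2 → r0=6-2=4
CMP r0, #0  (cmp 4,0)
BGT loop: taken
SUB r6, r6, r0 → r6=5-4=1
ADD r6, r6, r0 → r6=1+4=5
LSL r7, r7, #1 → r7=40<<1=80
SUB r0, r0, #2 → r0=4-2=2
CMP r0, #0  (cmp 2,0)
BGT loop: taken
SUB r6, r6, r0 → r6=5-2=3
ADD r6, r6, r0 → r6=3+2=5
LSL r7, r7, #1 → r7=80<<1=160
SUB r0, r0, #2 → r0=2-2=0
CMP r0, #0  (cmp 0,0)
BGT loop: not taken
SUB r7, r7, #12 → r7=160-12=148
halt.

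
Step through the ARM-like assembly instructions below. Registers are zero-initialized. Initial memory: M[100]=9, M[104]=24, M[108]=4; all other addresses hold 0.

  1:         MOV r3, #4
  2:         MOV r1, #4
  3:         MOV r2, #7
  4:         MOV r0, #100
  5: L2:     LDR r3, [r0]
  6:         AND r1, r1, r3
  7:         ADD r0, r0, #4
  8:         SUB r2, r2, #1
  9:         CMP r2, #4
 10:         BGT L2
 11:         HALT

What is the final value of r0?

112

after MOV r3, #4: r3=4
after MOV r1, #4: r1=4
after MOV r2, #7: r2=7
after MOV r0, #100: r0=100
after LDR r3, [r0]: r3=M[100]=9
after AND r1, r1, r3: r1=4&9=0
after ADD r0, r0, #4: r0=100+4=104
after SUB r2, r2, #1: r2=7-1=6
CMP r2, #4  (cmp 6,4)
BGT L2: taken
after LDR r3, [r0]: r3=M[104]=24
after AND r1, r1, r3: r1=0&24=0
after ADD r0, r0, #4: r0=104+4=108
after SUB r2, r2, #1: r2=6-1=5
CMP r2, #4  (cmp 5,4)
BGT L2: taken
after LDR r3, [r0]: r3=M[108]=4
after AND r1, r1, r3: r1=0&4=0
after ADD r0, r0, #4: r0=108+4=112
after SUB r2, r2, #1: r2=5-1=4
CMP r2, #4  (cmp 4,4)
BGT L2: not taken
halt.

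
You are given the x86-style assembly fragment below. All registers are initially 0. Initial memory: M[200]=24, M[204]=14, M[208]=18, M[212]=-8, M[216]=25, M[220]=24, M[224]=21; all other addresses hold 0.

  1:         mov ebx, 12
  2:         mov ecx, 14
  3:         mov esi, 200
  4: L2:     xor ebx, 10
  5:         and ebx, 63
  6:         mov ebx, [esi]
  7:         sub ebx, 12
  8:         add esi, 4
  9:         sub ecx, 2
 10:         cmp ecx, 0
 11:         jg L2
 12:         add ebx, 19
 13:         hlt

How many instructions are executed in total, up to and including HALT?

61

ebx=12
ecx=14
esi=200
ebx=12^10=6
ebx=6&63=6
ebx=M[200]=24
ebx=24-12=12
esi=200+4=204
ecx=14-2=12
cmp ecx, 0  (cmp 12,0)
jg L2: taken
ebx=12^10=6
ebx=6&63=6
ebx=M[204]=14
ebx=14-12=2
esi=204+4=208
ecx=12-2=10
cmp ecx, 0  (cmp 10,0)
jg L2: taken
ebx=2^10=8
ebx=8&63=8
ebx=M[208]=18
ebx=18-12=6
esi=208+4=212
ecx=10-2=8
cmp ecx, 0  (cmp 8,0)
jg L2: taken
ebx=6^10=12
ebx=12&63=12
ebx=M[212]=-8
ebx=(-8)-12=-20
esi=212+4=216
ecx=8-2=6
cmp ecx, 0  (cmp 6,0)
jg L2: taken
ebx=(-20)^10=-26
ebx=(-26)&63=38
ebx=M[216]=25
ebx=25-12=13
esi=216+4=220
ecx=6-2=4
cmp ecx, 0  (cmp 4,0)
jg L2: taken
ebx=13^10=7
ebx=7&63=7
ebx=M[220]=24
ebx=24-12=12
esi=220+4=224
ecx=4-2=2
cmp ecx, 0  (cmp 2,0)
jg L2: taken
ebx=12^10=6
ebx=6&63=6
ebx=M[224]=21
ebx=21-12=9
esi=224+4=228
ecx=2-2=0
cmp ecx, 0  (cmp 0,0)
jg L2: not taken
ebx=9+19=28
halt.
Total executed instructions: 61.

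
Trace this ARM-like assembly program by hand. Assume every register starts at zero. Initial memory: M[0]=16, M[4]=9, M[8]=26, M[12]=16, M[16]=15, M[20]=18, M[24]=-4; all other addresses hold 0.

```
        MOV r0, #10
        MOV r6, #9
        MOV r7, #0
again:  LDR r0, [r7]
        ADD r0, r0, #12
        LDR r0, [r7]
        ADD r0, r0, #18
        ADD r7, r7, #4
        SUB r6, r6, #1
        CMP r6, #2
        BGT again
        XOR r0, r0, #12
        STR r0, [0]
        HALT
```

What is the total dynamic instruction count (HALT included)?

r0=10
r6=9
r7=0
r0=M[0]=16
r0=16+12=28
r0=M[0]=16
r0=16+18=34
r7=0+4=4
r6=9-1=8
CMP r6, #2  (cmp 8,2)
BGT again: taken
r0=M[4]=9
r0=9+12=21
r0=M[4]=9
r0=9+18=27
r7=4+4=8
r6=8-1=7
CMP r6, #2  (cmp 7,2)
BGT again: taken
r0=M[8]=26
r0=26+12=38
r0=M[8]=26
r0=26+18=44
r7=8+4=12
r6=7-1=6
CMP r6, #2  (cmp 6,2)
BGT again: taken
r0=M[12]=16
r0=16+12=28
r0=M[12]=16
r0=16+18=34
r7=12+4=16
r6=6-1=5
CMP r6, #2  (cmp 5,2)
BGT again: taken
r0=M[16]=15
r0=15+12=27
r0=M[16]=15
r0=15+18=33
r7=16+4=20
r6=5-1=4
CMP r6, #2  (cmp 4,2)
BGT again: taken
r0=M[20]=18
r0=18+12=30
r0=M[20]=18
r0=18+18=36
r7=20+4=24
r6=4-1=3
CMP r6, #2  (cmp 3,2)
BGT again: taken
r0=M[24]=-4
r0=(-4)+12=8
r0=M[24]=-4
r0=(-4)+18=14
r7=24+4=28
r6=3-1=2
CMP r6, #2  (cmp 2,2)
BGT again: not taken
r0=14^12=2
STR r0, [0] → M[0]=2
halt.
Total executed instructions: 62.

62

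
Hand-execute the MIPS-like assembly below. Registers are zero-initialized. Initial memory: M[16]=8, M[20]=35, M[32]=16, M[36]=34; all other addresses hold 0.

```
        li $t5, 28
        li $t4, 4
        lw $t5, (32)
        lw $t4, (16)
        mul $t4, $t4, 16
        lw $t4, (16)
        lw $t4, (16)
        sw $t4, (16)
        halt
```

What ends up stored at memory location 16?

li $t5, 28 → $t5=28
li $t4, 4 → $t4=4
lw $t5, (32) → $t5=M[32]=16
lw $t4, (16) → $t4=M[16]=8
mul $t4, $t4, 16 → $t4=8*16=128
lw $t4, (16) → $t4=M[16]=8
lw $t4, (16) → $t4=M[16]=8
sw $t4, (16) → M[16]=8
halt.

8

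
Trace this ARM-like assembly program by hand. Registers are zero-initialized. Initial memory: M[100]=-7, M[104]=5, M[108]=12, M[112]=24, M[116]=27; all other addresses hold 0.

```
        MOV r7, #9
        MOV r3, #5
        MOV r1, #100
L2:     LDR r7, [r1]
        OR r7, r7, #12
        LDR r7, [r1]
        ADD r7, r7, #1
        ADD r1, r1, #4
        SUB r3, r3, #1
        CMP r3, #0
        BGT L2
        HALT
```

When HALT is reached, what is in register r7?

r7=9
r3=5
r1=100
r7=M[100]=-7
r7=(-7)|12=-3
r7=M[100]=-7
r7=(-7)+1=-6
r1=100+4=104
r3=5-1=4
CMP r3, #0  (cmp 4,0)
BGT L2: taken
r7=M[104]=5
r7=5|12=13
r7=M[104]=5
r7=5+1=6
r1=104+4=108
r3=4-1=3
CMP r3, #0  (cmp 3,0)
BGT L2: taken
r7=M[108]=12
r7=12|12=12
r7=M[108]=12
r7=12+1=13
r1=108+4=112
r3=3-1=2
CMP r3, #0  (cmp 2,0)
BGT L2: taken
r7=M[112]=24
r7=24|12=28
r7=M[112]=24
r7=24+1=25
r1=112+4=116
r3=2-1=1
CMP r3, #0  (cmp 1,0)
BGT L2: taken
r7=M[116]=27
r7=27|12=31
r7=M[116]=27
r7=27+1=28
r1=116+4=120
r3=1-1=0
CMP r3, #0  (cmp 0,0)
BGT L2: not taken
halt.

28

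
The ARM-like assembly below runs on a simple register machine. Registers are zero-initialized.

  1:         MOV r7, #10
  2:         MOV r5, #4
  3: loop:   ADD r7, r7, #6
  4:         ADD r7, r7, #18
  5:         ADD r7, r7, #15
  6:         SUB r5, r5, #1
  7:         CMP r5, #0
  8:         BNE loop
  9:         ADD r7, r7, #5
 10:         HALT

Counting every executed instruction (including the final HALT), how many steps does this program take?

28

MOV r7, #10 → r7=10
MOV r5, #4 → r5=4
ADD r7, r7, #6 → r7=10+6=16
ADD r7, r7, #18 → r7=16+18=34
ADD r7, r7, #15 → r7=34+15=49
SUB r5, r5, #1 → r5=4-1=3
CMP r5, #0  (cmp 3,0)
BNE loop: taken
ADD r7, r7, #6 → r7=49+6=55
ADD r7, r7, #18 → r7=55+18=73
ADD r7, r7, #15 → r7=73+15=88
SUB r5, r5, #1 → r5=3-1=2
CMP r5, #0  (cmp 2,0)
BNE loop: taken
ADD r7, r7, #6 → r7=88+6=94
ADD r7, r7, #18 → r7=94+18=112
ADD r7, r7, #15 → r7=112+15=127
SUB r5, r5, #1 → r5=2-1=1
CMP r5, #0  (cmp 1,0)
BNE loop: taken
ADD r7, r7, #6 → r7=127+6=133
ADD r7, r7, #18 → r7=133+18=151
ADD r7, r7, #15 → r7=151+15=166
SUB r5, r5, #1 → r5=1-1=0
CMP r5, #0  (cmp 0,0)
BNE loop: not taken
ADD r7, r7, #5 → r7=166+5=171
halt.
Total executed instructions: 28.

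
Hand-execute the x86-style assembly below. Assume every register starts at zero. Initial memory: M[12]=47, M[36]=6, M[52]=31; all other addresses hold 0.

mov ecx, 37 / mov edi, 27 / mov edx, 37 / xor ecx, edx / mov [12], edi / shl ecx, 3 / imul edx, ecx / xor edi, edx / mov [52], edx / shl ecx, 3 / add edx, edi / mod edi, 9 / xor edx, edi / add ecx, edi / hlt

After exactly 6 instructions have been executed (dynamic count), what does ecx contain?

0

mov ecx, 37 → ecx=37
mov edi, 27 → edi=27
mov edx, 37 → edx=37
xor ecx, edx → ecx=37^37=0
mov [12], edi → M[12]=27
shl ecx, 3 → ecx=0<<3=0
After step 6: ecx = 0.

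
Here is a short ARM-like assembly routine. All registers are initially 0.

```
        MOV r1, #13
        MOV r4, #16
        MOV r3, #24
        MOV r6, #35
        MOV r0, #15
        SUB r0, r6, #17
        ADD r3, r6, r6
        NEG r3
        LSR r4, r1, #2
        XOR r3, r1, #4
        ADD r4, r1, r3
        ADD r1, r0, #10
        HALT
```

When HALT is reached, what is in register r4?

after MOV r1, #13: r1=13
after MOV r4, #16: r4=16
after MOV r3, #24: r3=24
after MOV r6, #35: r6=35
after MOV r0, #15: r0=15
after SUB r0, r6, #17: r0=35-17=18
after ADD r3, r6, r6: r3=35+35=70
after NEG r3: r3=-(70)=-70
after LSR r4, r1, #2: r4=13>>2=3
after XOR r3, r1, #4: r3=13^4=9
after ADD r4, r1, r3: r4=13+9=22
after ADD r1, r0, #10: r1=18+10=28
halt.

22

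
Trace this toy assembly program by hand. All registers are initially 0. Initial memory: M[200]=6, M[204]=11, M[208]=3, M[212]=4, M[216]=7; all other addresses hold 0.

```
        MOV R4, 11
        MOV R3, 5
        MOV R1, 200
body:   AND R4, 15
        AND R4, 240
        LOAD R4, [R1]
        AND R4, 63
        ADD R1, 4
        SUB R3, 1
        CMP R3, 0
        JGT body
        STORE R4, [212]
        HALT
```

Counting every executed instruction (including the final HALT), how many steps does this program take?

R4=11
R3=5
R1=200
R4=11&15=11
R4=11&240=0
R4=M[200]=6
R4=6&63=6
R1=200+4=204
R3=5-1=4
CMP R3, 0  (cmp 4,0)
JGT body: taken
R4=6&15=6
R4=6&240=0
R4=M[204]=11
R4=11&63=11
R1=204+4=208
R3=4-1=3
CMP R3, 0  (cmp 3,0)
JGT body: taken
R4=11&15=11
R4=11&240=0
R4=M[208]=3
R4=3&63=3
R1=208+4=212
R3=3-1=2
CMP R3, 0  (cmp 2,0)
JGT body: taken
R4=3&15=3
R4=3&240=0
R4=M[212]=4
R4=4&63=4
R1=212+4=216
R3=2-1=1
CMP R3, 0  (cmp 1,0)
JGT body: taken
R4=4&15=4
R4=4&240=0
R4=M[216]=7
R4=7&63=7
R1=216+4=220
R3=1-1=0
CMP R3, 0  (cmp 0,0)
JGT body: not taken
STORE R4, [212] → M[212]=7
halt.
Total executed instructions: 45.

45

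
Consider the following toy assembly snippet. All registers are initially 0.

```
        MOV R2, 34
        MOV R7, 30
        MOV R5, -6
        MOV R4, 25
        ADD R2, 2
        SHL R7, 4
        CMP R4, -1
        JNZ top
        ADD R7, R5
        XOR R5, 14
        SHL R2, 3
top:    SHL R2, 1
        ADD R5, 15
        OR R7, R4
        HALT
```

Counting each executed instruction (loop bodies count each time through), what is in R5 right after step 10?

9

R2=34
R7=30
R5=-6
R4=25
R2=34+2=36
R7=30<<4=480
CMP R4, -1  (cmp 25,-1)
JNZ top: taken
R2=36<<1=72
R5=(-6)+15=9
After step 10: R5 = 9.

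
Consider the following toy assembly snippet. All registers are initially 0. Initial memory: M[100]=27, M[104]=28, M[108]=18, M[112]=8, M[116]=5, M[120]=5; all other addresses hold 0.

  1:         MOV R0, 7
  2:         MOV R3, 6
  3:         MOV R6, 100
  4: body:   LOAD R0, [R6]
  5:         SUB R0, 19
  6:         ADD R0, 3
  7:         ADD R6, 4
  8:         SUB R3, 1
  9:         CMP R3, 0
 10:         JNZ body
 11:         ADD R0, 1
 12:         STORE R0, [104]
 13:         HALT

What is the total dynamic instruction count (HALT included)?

MOV R0, 7 → R0=7
MOV R3, 6 → R3=6
MOV R6, 100 → R6=100
LOAD R0, [R6] → R0=M[100]=27
SUB R0, 19 → R0=27-19=8
ADD R0, 3 → R0=8+3=11
ADD R6, 4 → R6=100+4=104
SUB R3, 1 → R3=6-1=5
CMP R3, 0  (cmp 5,0)
JNZ body: taken
LOAD R0, [R6] → R0=M[104]=28
SUB R0, 19 → R0=28-19=9
ADD R0, 3 → R0=9+3=12
ADD R6, 4 → R6=104+4=108
SUB R3, 1 → R3=5-1=4
CMP R3, 0  (cmp 4,0)
JNZ body: taken
LOAD R0, [R6] → R0=M[108]=18
SUB R0, 19 → R0=18-19=-1
ADD R0, 3 → R0=(-1)+3=2
ADD R6, 4 → R6=108+4=112
SUB R3, 1 → R3=4-1=3
CMP R3, 0  (cmp 3,0)
JNZ body: taken
LOAD R0, [R6] → R0=M[112]=8
SUB R0, 19 → R0=8-19=-11
ADD R0, 3 → R0=(-11)+3=-8
ADD R6, 4 → R6=112+4=116
SUB R3, 1 → R3=3-1=2
CMP R3, 0  (cmp 2,0)
JNZ body: taken
LOAD R0, [R6] → R0=M[116]=5
SUB R0, 19 → R0=5-19=-14
ADD R0, 3 → R0=(-14)+3=-11
ADD R6, 4 → R6=116+4=120
SUB R3, 1 → R3=2-1=1
CMP R3, 0  (cmp 1,0)
JNZ body: taken
LOAD R0, [R6] → R0=M[120]=5
SUB R0, 19 → R0=5-19=-14
ADD R0, 3 → R0=(-14)+3=-11
ADD R6, 4 → R6=120+4=124
SUB R3, 1 → R3=1-1=0
CMP R3, 0  (cmp 0,0)
JNZ body: not taken
ADD R0, 1 → R0=(-11)+1=-10
STORE R0, [104] → M[104]=-10
halt.
Total executed instructions: 48.

48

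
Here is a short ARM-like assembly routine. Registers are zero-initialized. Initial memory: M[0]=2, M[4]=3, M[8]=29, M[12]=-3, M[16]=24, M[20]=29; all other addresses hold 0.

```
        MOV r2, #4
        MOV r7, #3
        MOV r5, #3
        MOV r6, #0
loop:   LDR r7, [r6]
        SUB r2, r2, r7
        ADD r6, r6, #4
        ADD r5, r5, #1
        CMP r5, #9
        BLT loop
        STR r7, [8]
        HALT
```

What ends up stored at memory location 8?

29

MOV r2, #4 → r2=4
MOV r7, #3 → r7=3
MOV r5, #3 → r5=3
MOV r6, #0 → r6=0
LDR r7, [r6] → r7=M[0]=2
SUB r2, r2, r7 → r2=4-2=2
ADD r6, r6, #4 → r6=0+4=4
ADD r5, r5, #1 → r5=3+1=4
CMP r5, #9  (cmp 4,9)
BLT loop: taken
LDR r7, [r6] → r7=M[4]=3
SUB r2, r2, r7 → r2=2-3=-1
ADD r6, r6, #4 → r6=4+4=8
ADD r5, r5, #1 → r5=4+1=5
CMP r5, #9  (cmp 5,9)
BLT loop: taken
LDR r7, [r6] → r7=M[8]=29
SUB r2, r2, r7 → r2=(-1)-29=-30
ADD r6, r6, #4 → r6=8+4=12
ADD r5, r5, #1 → r5=5+1=6
CMP r5, #9  (cmp 6,9)
BLT loop: taken
LDR r7, [r6] → r7=M[12]=-3
SUB r2, r2, r7 → r2=(-30)-(-3)=-27
ADD r6, r6, #4 → r6=12+4=16
ADD r5, r5, #1 → r5=6+1=7
CMP r5, #9  (cmp 7,9)
BLT loop: taken
LDR r7, [r6] → r7=M[16]=24
SUB r2, r2, r7 → r2=(-27)-24=-51
ADD r6, r6, #4 → r6=16+4=20
ADD r5, r5, #1 → r5=7+1=8
CMP r5, #9  (cmp 8,9)
BLT loop: taken
LDR r7, [r6] → r7=M[20]=29
SUB r2, r2, r7 → r2=(-51)-29=-80
ADD r6, r6, #4 → r6=20+4=24
ADD r5, r5, #1 → r5=8+1=9
CMP r5, #9  (cmp 9,9)
BLT loop: not taken
STR r7, [8] → M[8]=29
halt.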